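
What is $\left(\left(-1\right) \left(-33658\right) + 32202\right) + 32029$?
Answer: $97889$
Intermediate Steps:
$\left(\left(-1\right) \left(-33658\right) + 32202\right) + 32029 = \left(33658 + 32202\right) + 32029 = 65860 + 32029 = 97889$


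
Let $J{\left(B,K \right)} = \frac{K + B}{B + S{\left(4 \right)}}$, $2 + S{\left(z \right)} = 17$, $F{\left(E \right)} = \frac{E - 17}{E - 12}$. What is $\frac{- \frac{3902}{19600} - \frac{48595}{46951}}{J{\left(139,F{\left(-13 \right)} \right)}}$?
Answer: $- \frac{6246156411}{4607771140} \approx -1.3556$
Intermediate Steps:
$F{\left(E \right)} = \frac{-17 + E}{-12 + E}$
$S{\left(z \right)} = 15$ ($S{\left(z \right)} = -2 + 17 = 15$)
$J{\left(B,K \right)} = \frac{B + K}{15 + B}$ ($J{\left(B,K \right)} = \frac{K + B}{B + 15} = \frac{B + K}{15 + B}$)
$\frac{- \frac{3902}{19600} - \frac{48595}{46951}}{J{\left(139,F{\left(-13 \right)} \right)}} = \frac{- \frac{3902}{19600} - \frac{48595}{46951}}{\frac{1}{15 + 139} \left(139 + \frac{-17 - 13}{-12 - 13}\right)} = \frac{\left(-3902\right) \frac{1}{19600} - \frac{48595}{46951}}{\frac{1}{154} \left(139 + \frac{1}{-25} \left(-30\right)\right)} = \frac{- \frac{1951}{9800} - \frac{48595}{46951}}{\frac{1}{154} \left(139 - - \frac{6}{5}\right)} = - \frac{567832401}{460119800 \frac{139 + \frac{6}{5}}{154}} = - \frac{567832401}{460119800 \cdot \frac{1}{154} \cdot \frac{701}{5}} = - \frac{567832401}{460119800 \cdot \frac{701}{770}} = \left(- \frac{567832401}{460119800}\right) \frac{770}{701} = - \frac{6246156411}{4607771140}$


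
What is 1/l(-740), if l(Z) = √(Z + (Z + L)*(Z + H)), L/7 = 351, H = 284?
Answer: -I*√195923/391846 ≈ -0.0011296*I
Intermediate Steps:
L = 2457 (L = 7*351 = 2457)
l(Z) = √(Z + (284 + Z)*(2457 + Z)) (l(Z) = √(Z + (Z + 2457)*(Z + 284)) = √(Z + (2457 + Z)*(284 + Z)) = √(Z + (284 + Z)*(2457 + Z)))
1/l(-740) = 1/(√(697788 + (-740)² + 2742*(-740))) = 1/(√(697788 + 547600 - 2029080)) = 1/(√(-783692)) = 1/(2*I*√195923) = -I*√195923/391846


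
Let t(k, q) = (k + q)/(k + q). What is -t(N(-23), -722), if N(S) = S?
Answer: -1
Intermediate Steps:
t(k, q) = 1
-t(N(-23), -722) = -1*1 = -1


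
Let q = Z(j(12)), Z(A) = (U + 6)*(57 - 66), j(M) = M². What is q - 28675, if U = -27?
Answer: -28486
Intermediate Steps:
Z(A) = 189 (Z(A) = (-27 + 6)*(57 - 66) = -21*(-9) = 189)
q = 189
q - 28675 = 189 - 28675 = -28486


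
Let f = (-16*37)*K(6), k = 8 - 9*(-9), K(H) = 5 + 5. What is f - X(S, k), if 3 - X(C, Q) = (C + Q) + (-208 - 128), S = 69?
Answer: -6101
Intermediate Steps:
K(H) = 10
k = 89 (k = 8 + 81 = 89)
X(C, Q) = 339 - C - Q (X(C, Q) = 3 - ((C + Q) + (-208 - 128)) = 3 - ((C + Q) - 336) = 3 - (-336 + C + Q) = 3 + (336 - C - Q) = 339 - C - Q)
f = -5920 (f = -16*37*10 = -592*10 = -5920)
f - X(S, k) = -5920 - (339 - 1*69 - 1*89) = -5920 - (339 - 69 - 89) = -5920 - 1*181 = -5920 - 181 = -6101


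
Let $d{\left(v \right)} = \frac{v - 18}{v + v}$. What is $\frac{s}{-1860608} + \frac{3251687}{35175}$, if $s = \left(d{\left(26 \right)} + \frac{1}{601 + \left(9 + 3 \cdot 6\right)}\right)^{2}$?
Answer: $\frac{403245575311895695441}{4362093618970214400} \approx 92.443$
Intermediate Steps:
$d{\left(v \right)} = \frac{-18 + v}{2 v}$
$s = \frac{1610361}{66650896}$ ($s = \left(\frac{-18 + 26}{2 \cdot 26} + \frac{1}{601 + \left(9 + 3 \cdot 6\right)}\right)^{2} = \left(\frac{1}{2} \cdot \frac{1}{26} \cdot 8 + \frac{1}{601 + \left(9 + 18\right)}\right)^{2} = \left(\frac{2}{13} + \frac{1}{601 + 27}\right)^{2} = \left(\frac{2}{13} + \frac{1}{628}\right)^{2} = \left(\frac{1269}{8164}\right)^{2} = \frac{1610361}{66650896} \approx 0.024161$)
$\frac{s}{-1860608} + \frac{3251687}{35175} = \frac{1610361}{66650896 \left(-1860608\right)} + \frac{3251687}{35175} = \frac{1610361}{66650896} \left(- \frac{1}{1860608}\right) + 3251687 \cdot \frac{1}{35175} = - \frac{1610361}{124011190304768} + \frac{3251687}{35175} = \frac{403245575311895695441}{4362093618970214400}$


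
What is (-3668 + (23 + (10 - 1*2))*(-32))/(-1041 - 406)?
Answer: 4660/1447 ≈ 3.2205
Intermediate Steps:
(-3668 + (23 + (10 - 1*2))*(-32))/(-1041 - 406) = (-3668 + (23 + (10 - 2))*(-32))/(-1447) = (-3668 + (23 + 8)*(-32))*(-1/1447) = (-3668 + 31*(-32))*(-1/1447) = (-3668 - 992)*(-1/1447) = -4660*(-1/1447) = 4660/1447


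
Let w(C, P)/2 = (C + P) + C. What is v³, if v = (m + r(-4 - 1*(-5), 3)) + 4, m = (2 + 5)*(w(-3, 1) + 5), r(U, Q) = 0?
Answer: -29791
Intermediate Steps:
w(C, P) = 2*P + 4*C (w(C, P) = 2*((C + P) + C) = 2*(P + 2*C) = 2*P + 4*C)
m = -35 (m = (2 + 5)*((2*1 + 4*(-3)) + 5) = 7*((2 - 12) + 5) = 7*(-10 + 5) = 7*(-5) = -35)
v = -31 (v = (-35 + 0) + 4 = -35 + 4 = -31)
v³ = (-31)³ = -29791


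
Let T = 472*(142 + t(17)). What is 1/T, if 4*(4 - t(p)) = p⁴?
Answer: -1/9786566 ≈ -1.0218e-7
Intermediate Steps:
t(p) = 4 - p⁴/4
T = -9786566 (T = 472*(142 + (4 - ¼*17⁴)) = 472*(142 + (4 - ¼*83521)) = 472*(142 + (4 - 83521/4)) = 472*(142 - 83505/4) = 472*(-82937/4) = -9786566)
1/T = 1/(-9786566) = -1/9786566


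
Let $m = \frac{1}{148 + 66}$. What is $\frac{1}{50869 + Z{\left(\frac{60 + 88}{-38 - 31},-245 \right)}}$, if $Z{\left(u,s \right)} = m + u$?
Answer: $\frac{14766}{751100051} \approx 1.9659 \cdot 10^{-5}$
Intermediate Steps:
$m = \frac{1}{214} \approx 0.0046729$
$Z{\left(u,s \right)} = \frac{1}{214} + u$
$\frac{1}{50869 + Z{\left(\frac{60 + 88}{-38 - 31},-245 \right)}} = \frac{1}{50869 + \left(\frac{1}{214} + \frac{60 + 88}{-38 - 31}\right)} = \frac{1}{50869 + \left(\frac{1}{214} + \frac{148}{-69}\right)} = \frac{1}{50869 + \left(\frac{1}{214} + 148 \left(- \frac{1}{69}\right)\right)} = \frac{1}{50869 + \left(\frac{1}{214} - \frac{148}{69}\right)} = \frac{1}{50869 - \frac{31603}{14766}} = \frac{1}{\frac{751100051}{14766}} = \frac{14766}{751100051}$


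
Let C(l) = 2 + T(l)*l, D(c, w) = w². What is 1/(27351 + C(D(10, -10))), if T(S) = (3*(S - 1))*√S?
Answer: 1/324353 ≈ 3.0831e-6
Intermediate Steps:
T(S) = √S*(-3 + 3*S) (T(S) = (3*(-1 + S))*√S = (-3 + 3*S)*√S = √S*(-3 + 3*S))
C(l) = 2 + 3*l^(3/2)*(-1 + l) (C(l) = 2 + (3*√l*(-1 + l))*l = 2 + 3*l^(3/2)*(-1 + l))
1/(27351 + C(D(10, -10))) = 1/(27351 + (2 + 3*((-10)²)^(3/2)*(-1 + (-10)²))) = 1/(27351 + (2 + 3*100^(3/2)*(-1 + 100))) = 1/(27351 + (2 + 3*1000*99)) = 1/(27351 + (2 + 297000)) = 1/(27351 + 297002) = 1/324353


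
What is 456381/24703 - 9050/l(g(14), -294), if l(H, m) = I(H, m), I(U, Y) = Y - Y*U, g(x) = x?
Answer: 108623288/6743919 ≈ 16.107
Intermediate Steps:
I(U, Y) = Y - U*Y
l(H, m) = m*(1 - H)
456381/24703 - 9050/l(g(14), -294) = 456381/24703 - 9050*(-1/(294*(1 - 1*14))) = 456381*(1/24703) - 9050*(-1/(294*(1 - 14))) = 456381/24703 - 9050/((-294*(-13))) = 456381/24703 - 9050/3822 = 456381/24703 - 9050*1/3822 = 456381/24703 - 4525/1911 = 108623288/6743919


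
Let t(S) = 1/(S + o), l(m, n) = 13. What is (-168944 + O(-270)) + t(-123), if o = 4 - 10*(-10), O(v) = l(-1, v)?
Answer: -3209690/19 ≈ -1.6893e+5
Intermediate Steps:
O(v) = 13
o = 104 (o = 4 + 100 = 104)
t(S) = 1/(104 + S) (t(S) = 1/(S + 104) = 1/(104 + S))
(-168944 + O(-270)) + t(-123) = (-168944 + 13) + 1/(104 - 123) = -168931 + 1/(-19) = -168931 - 1/19 = -3209690/19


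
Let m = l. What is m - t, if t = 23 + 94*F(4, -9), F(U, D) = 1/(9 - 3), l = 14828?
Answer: 44368/3 ≈ 14789.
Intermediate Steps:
m = 14828
F(U, D) = ⅙ (F(U, D) = 1/6 = ⅙)
t = 116/3 (t = 23 + 94*(⅙) = 23 + 47/3 = 116/3 ≈ 38.667)
m - t = 14828 - 1*116/3 = 14828 - 116/3 = 44368/3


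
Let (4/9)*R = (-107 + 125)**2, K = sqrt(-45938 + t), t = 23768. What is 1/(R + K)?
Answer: 243/184537 - I*sqrt(22170)/553611 ≈ 0.0013168 - 0.00026895*I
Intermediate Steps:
K = I*sqrt(22170) (K = sqrt(-45938 + 23768) = sqrt(-22170) = I*sqrt(22170) ≈ 148.9*I)
R = 729 (R = 9*(-107 + 125)**2/4 = (9/4)*18**2 = (9/4)*324 = 729)
1/(R + K) = 1/(729 + I*sqrt(22170))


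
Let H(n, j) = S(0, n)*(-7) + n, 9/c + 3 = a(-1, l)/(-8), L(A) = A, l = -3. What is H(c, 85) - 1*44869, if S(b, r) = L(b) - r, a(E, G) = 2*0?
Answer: -44893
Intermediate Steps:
a(E, G) = 0
S(b, r) = b - r
c = -3 (c = 9/(-3 + 0/(-8)) = 9/(-3 + 0*(-⅛)) = 9/(-3 + 0) = 9/(-3) = 9*(-⅓) = -3)
H(n, j) = 8*n (H(n, j) = (0 - n)*(-7) + n = -n*(-7) + n = 7*n + n = 8*n)
H(c, 85) - 1*44869 = 8*(-3) - 1*44869 = -24 - 44869 = -44893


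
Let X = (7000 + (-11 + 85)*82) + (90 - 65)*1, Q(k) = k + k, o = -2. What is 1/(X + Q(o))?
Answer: 1/13089 ≈ 7.6400e-5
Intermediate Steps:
Q(k) = 2*k
X = 13093 (X = (7000 + 74*82) + 25*1 = (7000 + 6068) + 25 = 13068 + 25 = 13093)
1/(X + Q(o)) = 1/(13093 + 2*(-2)) = 1/(13093 - 4) = 1/13089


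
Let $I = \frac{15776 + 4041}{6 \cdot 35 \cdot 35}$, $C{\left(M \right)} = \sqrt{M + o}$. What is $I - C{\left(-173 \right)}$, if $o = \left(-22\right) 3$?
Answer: $\frac{2831}{1050} - i \sqrt{239} \approx 2.6962 - 15.46 i$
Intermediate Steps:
$o = -66$
$C{\left(M \right)} = \sqrt{-66 + M}$ ($C{\left(M \right)} = \sqrt{M - 66} = \sqrt{-66 + M}$)
$I = \frac{2831}{1050}$ ($I = \frac{19817}{210 \cdot 35} = \frac{19817}{7350} = 19817 \cdot \frac{1}{7350} = \frac{2831}{1050} \approx 2.6962$)
$I - C{\left(-173 \right)} = \frac{2831}{1050} - \sqrt{-66 - 173} = \frac{2831}{1050} - \sqrt{-239} = \frac{2831}{1050} - i \sqrt{239}$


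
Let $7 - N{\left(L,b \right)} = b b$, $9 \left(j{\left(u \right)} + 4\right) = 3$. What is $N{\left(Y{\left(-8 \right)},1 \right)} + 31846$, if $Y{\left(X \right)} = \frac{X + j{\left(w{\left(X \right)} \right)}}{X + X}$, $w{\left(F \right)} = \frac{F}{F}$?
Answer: $31852$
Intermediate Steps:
$w{\left(F \right)} = 1$
$j{\left(u \right)} = - \frac{11}{3}$ ($j{\left(u \right)} = -4 + \frac{1}{9} \cdot 3 = -4 + \frac{1}{3} = - \frac{11}{3}$)
$Y{\left(X \right)} = \frac{- \frac{11}{3} + X}{2 X}$ ($Y{\left(X \right)} = \frac{X - \frac{11}{3}}{X + X} = \frac{- \frac{11}{3} + X}{2 X}$)
$N{\left(L,b \right)} = 7 - b^{2}$ ($N{\left(L,b \right)} = 7 - b b = 7 - b^{2}$)
$N{\left(Y{\left(-8 \right)},1 \right)} + 31846 = \left(7 - 1^{2}\right) + 31846 = \left(7 - 1\right) + 31846 = 6 + 31846 = 31852$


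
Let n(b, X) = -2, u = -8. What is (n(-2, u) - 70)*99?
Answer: -7128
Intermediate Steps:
(n(-2, u) - 70)*99 = (-2 - 70)*99 = -72*99 = -7128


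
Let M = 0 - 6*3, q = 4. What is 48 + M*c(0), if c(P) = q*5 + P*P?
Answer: -312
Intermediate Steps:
M = -18 (M = 0 - 18 = -18)
c(P) = 20 + P² (c(P) = 4*5 + P*P = 20 + P²)
48 + M*c(0) = 48 - 18*(20 + 0²) = 48 - 18*(20 + 0) = 48 - 18*20 = 48 - 360 = -312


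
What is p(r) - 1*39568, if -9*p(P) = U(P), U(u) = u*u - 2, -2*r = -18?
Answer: -356191/9 ≈ -39577.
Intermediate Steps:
r = 9 (r = -1/2*(-18) = 9)
U(u) = -2 + u**2 (U(u) = u**2 - 2 = -2 + u**2)
p(P) = 2/9 - P**2/9 (p(P) = -(-2 + P**2)/9 = 2/9 - P**2/9)
p(r) - 1*39568 = (2/9 - 1/9*9**2) - 1*39568 = (2/9 - 1/9*81) - 39568 = (2/9 - 9) - 39568 = -79/9 - 39568 = -356191/9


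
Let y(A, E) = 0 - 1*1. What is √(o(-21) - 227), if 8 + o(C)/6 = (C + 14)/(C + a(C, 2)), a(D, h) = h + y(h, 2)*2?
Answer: I*√273 ≈ 16.523*I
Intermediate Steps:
y(A, E) = -1 (y(A, E) = 0 - 1 = -1)
a(D, h) = -2 + h (a(D, h) = h - 1*2 = h - 2 = -2 + h)
o(C) = -48 + 6*(14 + C)/C (o(C) = -48 + 6*((C + 14)/(C + (-2 + 2))) = -48 + 6*((14 + C)/(C + 0)) = -48 + 6*((14 + C)/C) = -48 + 6*(14 + C)/C)
√(o(-21) - 227) = √((-42 + 84/(-21)) - 227) = √((-42 + 84*(-1/21)) - 227) = √((-42 - 4) - 227) = √(-46 - 227) = √(-273) = I*√273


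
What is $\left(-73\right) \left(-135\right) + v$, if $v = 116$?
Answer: $9971$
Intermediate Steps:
$\left(-73\right) \left(-135\right) + v = \left(-73\right) \left(-135\right) + 116 = 9855 + 116 = 9971$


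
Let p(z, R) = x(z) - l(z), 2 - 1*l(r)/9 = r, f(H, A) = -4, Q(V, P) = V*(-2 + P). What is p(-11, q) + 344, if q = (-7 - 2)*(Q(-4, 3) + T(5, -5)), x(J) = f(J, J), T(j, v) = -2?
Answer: 223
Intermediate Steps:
x(J) = -4
q = 54 (q = (-7 - 2)*(-4*(-2 + 3) - 2) = -9*(-4*1 - 2) = -9*(-4 - 2) = -9*(-6) = 54)
l(r) = 18 - 9*r
p(z, R) = -22 + 9*z (p(z, R) = -4 - (18 - 9*z) = -4 + (-18 + 9*z) = -22 + 9*z)
p(-11, q) + 344 = (-22 + 9*(-11)) + 344 = (-22 - 99) + 344 = -121 + 344 = 223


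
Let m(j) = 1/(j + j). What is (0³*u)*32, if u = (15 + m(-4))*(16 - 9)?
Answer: 0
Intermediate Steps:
m(j) = 1/(2*j)
u = 833/8 (u = (15 + (½)/(-4))*(16 - 9) = (15 + (½)*(-¼))*7 = (15 - ⅛)*7 = (119/8)*7 = 833/8 ≈ 104.13)
(0³*u)*32 = (0³*(833/8))*32 = (0*(833/8))*32 = 0*32 = 0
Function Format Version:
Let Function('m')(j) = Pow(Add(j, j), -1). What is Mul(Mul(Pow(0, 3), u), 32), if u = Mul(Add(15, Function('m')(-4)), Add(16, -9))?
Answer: 0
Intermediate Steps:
Function('m')(j) = Mul(Rational(1, 2), Pow(j, -1)) (Function('m')(j) = Pow(Mul(2, j), -1) = Mul(Rational(1, 2), Pow(j, -1)))
u = Rational(833, 8) (u = Mul(Add(15, Mul(Rational(1, 2), Pow(-4, -1))), Add(16, -9)) = Mul(Add(15, Mul(Rational(1, 2), Rational(-1, 4))), 7) = Mul(Add(15, Rational(-1, 8)), 7) = Mul(Rational(119, 8), 7) = Rational(833, 8) ≈ 104.13)
Mul(Mul(Pow(0, 3), u), 32) = Mul(Mul(Pow(0, 3), Rational(833, 8)), 32) = Mul(Mul(0, Rational(833, 8)), 32) = Mul(0, 32) = 0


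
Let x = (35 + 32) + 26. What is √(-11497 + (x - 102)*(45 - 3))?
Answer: 25*I*√19 ≈ 108.97*I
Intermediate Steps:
x = 93 (x = 67 + 26 = 93)
√(-11497 + (x - 102)*(45 - 3)) = √(-11497 + (93 - 102)*(45 - 3)) = √(-11497 - 9*42) = √(-11497 - 378) = √(-11875) = 25*I*√19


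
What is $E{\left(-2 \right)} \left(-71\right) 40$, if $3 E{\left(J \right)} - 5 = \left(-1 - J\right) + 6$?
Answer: $-11360$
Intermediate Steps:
$E{\left(J \right)} = \frac{10}{3} - \frac{J}{3}$ ($E{\left(J \right)} = \frac{5}{3} + \frac{\left(-1 - J\right) + 6}{3} = \frac{5}{3} + \frac{5 - J}{3} = \frac{5}{3} - \left(- \frac{5}{3} + \frac{J}{3}\right) = \frac{10}{3} - \frac{J}{3}$)
$E{\left(-2 \right)} \left(-71\right) 40 = \left(\frac{10}{3} - - \frac{2}{3}\right) \left(-71\right) 40 = \left(\frac{10}{3} + \frac{2}{3}\right) \left(-71\right) 40 = 4 \left(-71\right) 40 = \left(-284\right) 40 = -11360$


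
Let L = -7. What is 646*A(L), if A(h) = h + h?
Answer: -9044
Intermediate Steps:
A(h) = 2*h
646*A(L) = 646*(2*(-7)) = 646*(-14) = -9044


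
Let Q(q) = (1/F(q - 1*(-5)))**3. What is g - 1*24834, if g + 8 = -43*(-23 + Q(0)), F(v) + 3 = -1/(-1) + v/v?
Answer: -23810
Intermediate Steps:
F(v) = -1 (F(v) = -3 + (-1/(-1) + v/v) = -3 + (-1*(-1) + 1) = -3 + (1 + 1) = -3 + 2 = -1)
Q(q) = -1 (Q(q) = (1/(-1))**3 = (-1)**3 = -1)
g = 1024 (g = -8 - 43*(-23 - 1) = -8 - 43*(-24) = -8 + 1032 = 1024)
g - 1*24834 = 1024 - 1*24834 = 1024 - 24834 = -23810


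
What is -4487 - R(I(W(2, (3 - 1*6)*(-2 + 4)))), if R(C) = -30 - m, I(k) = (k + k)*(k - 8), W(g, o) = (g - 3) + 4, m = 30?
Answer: -4427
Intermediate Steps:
W(g, o) = 1 + g (W(g, o) = (-3 + g) + 4 = 1 + g)
I(k) = 2*k*(-8 + k) (I(k) = (2*k)*(-8 + k) = 2*k*(-8 + k))
R(C) = -60 (R(C) = -30 - 1*30 = -30 - 30 = -60)
-4487 - R(I(W(2, (3 - 1*6)*(-2 + 4)))) = -4487 - 1*(-60) = -4487 + 60 = -4427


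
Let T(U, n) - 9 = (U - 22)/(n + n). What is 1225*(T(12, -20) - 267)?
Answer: -1262975/4 ≈ -3.1574e+5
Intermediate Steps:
T(U, n) = 9 + (-22 + U)/(2*n) (T(U, n) = 9 + (U - 22)/(n + n) = 9 + (-22 + U)/((2*n)) = 9 + (-22 + U)*(1/(2*n)) = 9 + (-22 + U)/(2*n))
1225*(T(12, -20) - 267) = 1225*((½)*(-22 + 12 + 18*(-20))/(-20) - 267) = 1225*((½)*(-1/20)*(-22 + 12 - 360) - 267) = 1225*((½)*(-1/20)*(-370) - 267) = 1225*(37/4 - 267) = 1225*(-1031/4) = -1262975/4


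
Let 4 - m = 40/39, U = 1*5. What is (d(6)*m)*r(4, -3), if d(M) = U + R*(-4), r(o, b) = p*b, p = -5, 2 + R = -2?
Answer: 12180/13 ≈ 936.92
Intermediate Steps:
R = -4 (R = -2 - 2 = -4)
U = 5
m = 116/39 (m = 4 - 40/39 = 116/39 ≈ 2.9744)
r(o, b) = -5*b
d(M) = 21 (d(M) = 5 - 4*(-4) = 5 + 16 = 21)
(d(6)*m)*r(4, -3) = (21*(116/39))*(-5*(-3)) = (812/13)*15 = 12180/13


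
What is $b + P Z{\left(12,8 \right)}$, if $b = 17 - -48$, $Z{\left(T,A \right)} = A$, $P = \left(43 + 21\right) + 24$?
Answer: $769$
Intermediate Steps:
$P = 88$ ($P = 64 + 24 = 88$)
$b = 65$ ($b = 17 + 48 = 65$)
$b + P Z{\left(12,8 \right)} = 65 + 88 \cdot 8 = 65 + 704 = 769$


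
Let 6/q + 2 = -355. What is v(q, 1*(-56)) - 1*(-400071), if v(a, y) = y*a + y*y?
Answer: 6854535/17 ≈ 4.0321e+5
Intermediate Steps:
q = -2/119 (q = 6/(-2 - 355) = 6/(-357) = 6*(-1/357) = -2/119 ≈ -0.016807)
v(a, y) = y² + a*y (v(a, y) = a*y + y² = y² + a*y)
v(q, 1*(-56)) - 1*(-400071) = (1*(-56))*(-2/119 + 1*(-56)) - 1*(-400071) = -56*(-2/119 - 56) + 400071 = -56*(-6666/119) + 400071 = 53328/17 + 400071 = 6854535/17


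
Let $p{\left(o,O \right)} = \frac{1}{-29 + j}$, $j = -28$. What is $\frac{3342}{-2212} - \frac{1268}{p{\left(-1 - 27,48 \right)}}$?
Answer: $\frac{79935585}{1106} \approx 72275.0$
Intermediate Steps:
$p{\left(o,O \right)} = - \frac{1}{57}$ ($p{\left(o,O \right)} = \frac{1}{-29 - 28} = \frac{1}{-57} = - \frac{1}{57}$)
$\frac{3342}{-2212} - \frac{1268}{p{\left(-1 - 27,48 \right)}} = \frac{3342}{-2212} - \frac{1268}{- \frac{1}{57}} = 3342 \left(- \frac{1}{2212}\right) - -72276 = - \frac{1671}{1106} + 72276 = \frac{79935585}{1106}$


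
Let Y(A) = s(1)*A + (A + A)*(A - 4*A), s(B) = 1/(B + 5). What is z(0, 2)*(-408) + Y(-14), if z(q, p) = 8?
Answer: -13327/3 ≈ -4442.3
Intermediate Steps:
s(B) = 1/(5 + B)
Y(A) = -6*A² + A/6 (Y(A) = A/(5 + 1) + (A + A)*(A - 4*A) = A/6 + (2*A)*(-3*A) = A/6 - 6*A² = -6*A² + A/6)
z(0, 2)*(-408) + Y(-14) = 8*(-408) + (⅙)*(-14)*(1 - 36*(-14)) = -3264 + (⅙)*(-14)*(1 + 504) = -3264 + (⅙)*(-14)*505 = -3264 - 3535/3 = -13327/3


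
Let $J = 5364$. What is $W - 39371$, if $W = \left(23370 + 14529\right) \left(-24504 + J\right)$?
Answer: $-725426231$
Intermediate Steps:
$W = -725386860$ ($W = \left(23370 + 14529\right) \left(-24504 + 5364\right) = 37899 \left(-19140\right) = -725386860$)
$W - 39371 = -725386860 - 39371 = -725426231$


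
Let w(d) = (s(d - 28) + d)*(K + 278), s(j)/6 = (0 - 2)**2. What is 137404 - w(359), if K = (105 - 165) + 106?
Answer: 13312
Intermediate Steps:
K = 46 (K = -60 + 106 = 46)
s(j) = 24 (s(j) = 6*(0 - 2)**2 = 6*(-2)**2 = 6*4 = 24)
w(d) = 7776 + 324*d (w(d) = (24 + d)*(46 + 278) = (24 + d)*324 = 7776 + 324*d)
137404 - w(359) = 137404 - (7776 + 324*359) = 137404 - (7776 + 116316) = 137404 - 1*124092 = 137404 - 124092 = 13312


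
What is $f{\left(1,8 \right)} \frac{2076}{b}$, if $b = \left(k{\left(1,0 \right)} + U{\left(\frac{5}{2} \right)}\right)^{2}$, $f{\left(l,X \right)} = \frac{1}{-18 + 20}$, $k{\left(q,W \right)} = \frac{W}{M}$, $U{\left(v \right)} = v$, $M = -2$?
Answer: $\frac{4152}{25} \approx 166.08$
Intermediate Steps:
$k{\left(q,W \right)} = - \frac{W}{2}$ ($k{\left(q,W \right)} = \frac{W}{-2} = W \left(- \frac{1}{2}\right) = - \frac{W}{2}$)
$f{\left(l,X \right)} = \frac{1}{2}$
$b = \frac{25}{4}$ ($b = \left(\left(- \frac{1}{2}\right) 0 + \frac{5}{2}\right)^{2} = \left(0 + 5 \cdot \frac{1}{2}\right)^{2} = \left(0 + \frac{5}{2}\right)^{2} = \left(\frac{5}{2}\right)^{2} = \frac{25}{4} \approx 6.25$)
$f{\left(1,8 \right)} \frac{2076}{b} = \frac{2076 \frac{1}{\frac{25}{4}}}{2} = \frac{2076 \cdot \frac{4}{25}}{2} = \frac{1}{2} \cdot \frac{8304}{25} = \frac{4152}{25}$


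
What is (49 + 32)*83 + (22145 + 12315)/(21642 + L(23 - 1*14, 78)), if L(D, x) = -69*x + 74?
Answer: 54923971/8167 ≈ 6725.1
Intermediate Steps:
L(D, x) = 74 - 69*x
(49 + 32)*83 + (22145 + 12315)/(21642 + L(23 - 1*14, 78)) = (49 + 32)*83 + (22145 + 12315)/(21642 + (74 - 69*78)) = 81*83 + 34460/(21642 + (74 - 5382)) = 6723 + 34460/(21642 - 5308) = 6723 + 34460/16334 = 6723 + 34460*(1/16334) = 6723 + 17230/8167 = 54923971/8167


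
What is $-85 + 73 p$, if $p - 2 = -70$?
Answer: $-5049$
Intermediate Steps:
$p = -68$ ($p = 2 - 70 = -68$)
$-85 + 73 p = -85 + 73 \left(-68\right) = -85 - 4964 = -5049$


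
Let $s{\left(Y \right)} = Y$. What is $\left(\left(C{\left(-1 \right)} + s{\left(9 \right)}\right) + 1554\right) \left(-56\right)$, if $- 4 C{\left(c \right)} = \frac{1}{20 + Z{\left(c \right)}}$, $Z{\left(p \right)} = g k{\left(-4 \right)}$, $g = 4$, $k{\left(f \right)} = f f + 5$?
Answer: $- \frac{4551449}{52} \approx -87528.0$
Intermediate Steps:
$k{\left(f \right)} = 5 + f^{2}$ ($k{\left(f \right)} = f^{2} + 5 = 5 + f^{2}$)
$Z{\left(p \right)} = 84$ ($Z{\left(p \right)} = 4 \left(5 + \left(-4\right)^{2}\right) = 4 \left(5 + 16\right) = 4 \cdot 21 = 84$)
$C{\left(c \right)} = - \frac{1}{416}$ ($C{\left(c \right)} = - \frac{1}{4 \left(20 + 84\right)} = - \frac{1}{4 \cdot 104} = \left(- \frac{1}{4}\right) \frac{1}{104} = - \frac{1}{416}$)
$\left(\left(C{\left(-1 \right)} + s{\left(9 \right)}\right) + 1554\right) \left(-56\right) = \left(\left(- \frac{1}{416} + 9\right) + 1554\right) \left(-56\right) = \left(\frac{3743}{416} + 1554\right) \left(-56\right) = \frac{650207}{416} \left(-56\right) = - \frac{4551449}{52}$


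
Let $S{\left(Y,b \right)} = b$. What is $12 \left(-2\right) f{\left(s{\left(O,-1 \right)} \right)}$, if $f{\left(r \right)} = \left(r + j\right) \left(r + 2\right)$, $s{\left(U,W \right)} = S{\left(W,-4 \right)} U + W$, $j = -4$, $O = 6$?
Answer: $-16008$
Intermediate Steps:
$s{\left(U,W \right)} = W - 4 U$ ($s{\left(U,W \right)} = - 4 U + W = W - 4 U$)
$f{\left(r \right)} = \left(-4 + r\right) \left(2 + r\right)$ ($f{\left(r \right)} = \left(r - 4\right) \left(r + 2\right) = \left(-4 + r\right) \left(2 + r\right)$)
$12 \left(-2\right) f{\left(s{\left(O,-1 \right)} \right)} = 12 \left(-2\right) \left(-8 + \left(-1 - 24\right)^{2} - 2 \left(-1 - 24\right)\right) = - 24 \left(-8 + \left(-1 - 24\right)^{2} - 2 \left(-1 - 24\right)\right) = - 24 \left(-8 + \left(-25\right)^{2} - -50\right) = - 24 \left(-8 + 625 + 50\right) = \left(-24\right) 667 = -16008$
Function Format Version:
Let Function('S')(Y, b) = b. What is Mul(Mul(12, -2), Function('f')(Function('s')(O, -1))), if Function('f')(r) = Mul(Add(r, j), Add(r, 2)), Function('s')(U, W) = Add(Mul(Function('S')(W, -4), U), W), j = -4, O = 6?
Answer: -16008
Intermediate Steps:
Function('s')(U, W) = Add(W, Mul(-4, U)) (Function('s')(U, W) = Add(Mul(-4, U), W) = Add(W, Mul(-4, U)))
Function('f')(r) = Mul(Add(-4, r), Add(2, r)) (Function('f')(r) = Mul(Add(r, -4), Add(r, 2)) = Mul(Add(-4, r), Add(2, r)))
Mul(Mul(12, -2), Function('f')(Function('s')(O, -1))) = Mul(Mul(12, -2), Add(-8, Pow(Add(-1, Mul(-4, 6)), 2), Mul(-2, Add(-1, Mul(-4, 6))))) = Mul(-24, Add(-8, Pow(Add(-1, -24), 2), Mul(-2, Add(-1, -24)))) = Mul(-24, Add(-8, Pow(-25, 2), Mul(-2, -25))) = Mul(-24, Add(-8, 625, 50)) = Mul(-24, 667) = -16008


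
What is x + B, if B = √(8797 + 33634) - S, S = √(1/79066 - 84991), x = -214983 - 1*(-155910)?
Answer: -59073 + √42431 - I*√531315487289730/79066 ≈ -58867.0 - 291.53*I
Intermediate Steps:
x = -59073 (x = -214983 + 155910 = -59073)
S = I*√531315487289730/79066 (S = √(1/79066 - 84991) = √(-6719898405/79066) = I*√531315487289730/79066 ≈ 291.53*I)
B = √42431 - I*√531315487289730/79066 (B = √(8797 + 33634) - I*√531315487289730/79066 = √42431 - I*√531315487289730/79066 ≈ 205.99 - 291.53*I)
x + B = -59073 + (√42431 - I*√531315487289730/79066) = -59073 + √42431 - I*√531315487289730/79066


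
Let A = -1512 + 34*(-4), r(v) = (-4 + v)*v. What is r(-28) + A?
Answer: -752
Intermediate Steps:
r(v) = v*(-4 + v)
A = -1648 (A = -1512 - 136 = -1648)
r(-28) + A = -28*(-4 - 28) - 1648 = -28*(-32) - 1648 = 896 - 1648 = -752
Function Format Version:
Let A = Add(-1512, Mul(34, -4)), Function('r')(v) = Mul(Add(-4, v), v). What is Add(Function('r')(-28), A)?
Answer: -752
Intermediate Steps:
Function('r')(v) = Mul(v, Add(-4, v))
A = -1648 (A = Add(-1512, -136) = -1648)
Add(Function('r')(-28), A) = Add(Mul(-28, Add(-4, -28)), -1648) = Add(Mul(-28, -32), -1648) = Add(896, -1648) = -752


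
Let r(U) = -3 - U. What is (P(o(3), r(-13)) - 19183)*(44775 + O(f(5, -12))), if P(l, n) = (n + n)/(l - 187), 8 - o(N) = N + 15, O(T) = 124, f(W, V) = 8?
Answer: -169676508829/197 ≈ -8.6130e+8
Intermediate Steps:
o(N) = -7 - N (o(N) = 8 - (N + 15) = 8 - (15 + N) = 8 + (-15 - N) = -7 - N)
P(l, n) = 2*n/(-187 + l) (P(l, n) = (2*n)/(-187 + l) = 2*n/(-187 + l))
(P(o(3), r(-13)) - 19183)*(44775 + O(f(5, -12))) = (2*(-3 - 1*(-13))/(-187 + (-7 - 1*3)) - 19183)*(44775 + 124) = (2*(-3 + 13)/(-187 + (-7 - 3)) - 19183)*44899 = (2*10/(-187 - 10) - 19183)*44899 = (2*10/(-197) - 19183)*44899 = (2*10*(-1/197) - 19183)*44899 = (-20/197 - 19183)*44899 = -3779071/197*44899 = -169676508829/197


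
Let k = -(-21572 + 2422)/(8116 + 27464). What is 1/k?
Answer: 3558/1915 ≈ 1.8580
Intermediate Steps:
k = 1915/3558 (k = -(-19150)/35580 = -1*(-1915/3558) = 1915/3558 ≈ 0.53822)
1/k = 1/(1915/3558) = 3558/1915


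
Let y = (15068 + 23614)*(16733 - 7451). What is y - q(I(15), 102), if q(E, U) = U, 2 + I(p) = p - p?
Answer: 359046222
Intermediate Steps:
I(p) = -2 (I(p) = -2 + (p - p) = -2 + 0 = -2)
y = 359046324 (y = 38682*9282 = 359046324)
y - q(I(15), 102) = 359046324 - 1*102 = 359046324 - 102 = 359046222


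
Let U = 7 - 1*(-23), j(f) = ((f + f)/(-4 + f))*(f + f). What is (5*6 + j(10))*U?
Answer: 2900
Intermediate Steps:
j(f) = 4*f²/(-4 + f) (j(f) = ((2*f)/(-4 + f))*(2*f) = (2*f/(-4 + f))*(2*f) = 4*f²/(-4 + f))
U = 30 (U = 7 + 23 = 30)
(5*6 + j(10))*U = (5*6 + 4*10²/(-4 + 10))*30 = (30 + 4*100/6)*30 = (30 + 4*100*(⅙))*30 = (30 + 200/3)*30 = (290/3)*30 = 2900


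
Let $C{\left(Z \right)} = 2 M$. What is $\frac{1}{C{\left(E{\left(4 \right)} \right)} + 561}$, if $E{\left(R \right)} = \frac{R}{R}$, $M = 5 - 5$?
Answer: $\frac{1}{561} \approx 0.0017825$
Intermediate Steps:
$M = 0$
$E{\left(R \right)} = 1$
$C{\left(Z \right)} = 0$ ($C{\left(Z \right)} = 2 \cdot 0 = 0$)
$\frac{1}{C{\left(E{\left(4 \right)} \right)} + 561} = \frac{1}{0 + 561} = \frac{1}{561}$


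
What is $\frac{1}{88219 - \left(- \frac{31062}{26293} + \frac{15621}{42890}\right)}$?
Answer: $\frac{1127706770}{99486085068857} \approx 1.1335 \cdot 10^{-5}$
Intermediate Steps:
$\frac{1}{88219 - \left(- \frac{31062}{26293} + \frac{15621}{42890}\right)} = \frac{1}{88219 - - \frac{921526227}{1127706770}} = \frac{1}{88219 + \left(- \frac{15621}{42890} + \frac{31062}{26293}\right)} = \frac{1}{88219 + \frac{921526227}{1127706770}} = \frac{1}{\frac{99486085068857}{1127706770}} = \frac{1127706770}{99486085068857}$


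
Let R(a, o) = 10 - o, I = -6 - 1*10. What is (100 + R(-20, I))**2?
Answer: 15876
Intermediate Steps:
I = -16 (I = -6 - 10 = -16)
(100 + R(-20, I))**2 = (100 + (10 - 1*(-16)))**2 = (100 + (10 + 16))**2 = (100 + 26)**2 = 126**2 = 15876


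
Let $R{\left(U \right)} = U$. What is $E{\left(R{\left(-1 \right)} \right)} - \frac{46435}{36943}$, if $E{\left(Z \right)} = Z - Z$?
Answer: $- \frac{46435}{36943} \approx -1.2569$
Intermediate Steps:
$E{\left(Z \right)} = 0$
$E{\left(R{\left(-1 \right)} \right)} - \frac{46435}{36943} = 0 - \frac{46435}{36943} = - \frac{46435}{36943}$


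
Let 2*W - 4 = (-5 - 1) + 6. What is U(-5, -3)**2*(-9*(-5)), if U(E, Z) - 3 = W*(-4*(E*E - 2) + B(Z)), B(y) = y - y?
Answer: 1474245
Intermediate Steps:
B(y) = 0
W = 2 (W = 2 + ((-5 - 1) + 6)/2 = 2 + (-6 + 6)/2 = 2 + (1/2)*0 = 2 + 0 = 2)
U(E, Z) = 19 - 8*E**2 (U(E, Z) = 3 + 2*(-4*(E*E - 2) + 0) = 3 + 2*(-4*(E**2 - 2) + 0) = 3 + 2*(-4*(-2 + E**2) + 0) = 3 + 2*((8 - 4*E**2) + 0) = 3 + 2*(8 - 4*E**2) = 3 + (16 - 8*E**2) = 19 - 8*E**2)
U(-5, -3)**2*(-9*(-5)) = (19 - 8*(-5)**2)**2*(-9*(-5)) = (19 - 8*25)**2*45 = (19 - 200)**2*45 = (-181)**2*45 = 32761*45 = 1474245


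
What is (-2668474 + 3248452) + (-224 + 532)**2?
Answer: 674842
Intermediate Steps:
(-2668474 + 3248452) + (-224 + 532)**2 = 579978 + 308**2 = 579978 + 94864 = 674842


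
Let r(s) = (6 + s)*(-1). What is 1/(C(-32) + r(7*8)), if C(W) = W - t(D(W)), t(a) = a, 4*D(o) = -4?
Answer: -1/93 ≈ -0.010753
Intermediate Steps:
D(o) = -1 (D(o) = (¼)*(-4) = -1)
r(s) = -6 - s
C(W) = 1 + W (C(W) = W - 1*(-1) = W + 1 = 1 + W)
1/(C(-32) + r(7*8)) = 1/((1 - 32) + (-6 - 7*8)) = 1/(-31 + (-6 - 1*56)) = 1/(-31 + (-6 - 56)) = 1/(-31 - 62) = 1/(-93) = -1/93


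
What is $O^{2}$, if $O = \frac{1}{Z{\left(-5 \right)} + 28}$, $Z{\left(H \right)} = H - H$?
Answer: $\frac{1}{784} \approx 0.0012755$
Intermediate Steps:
$Z{\left(H \right)} = 0$
$O = \frac{1}{28}$ ($O = \frac{1}{0 + 28} = \frac{1}{28} \approx 0.035714$)
$O^{2} = \left(\frac{1}{28}\right)^{2} = \frac{1}{784}$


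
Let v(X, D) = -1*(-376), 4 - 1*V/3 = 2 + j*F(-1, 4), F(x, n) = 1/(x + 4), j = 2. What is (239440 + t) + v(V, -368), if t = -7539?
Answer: 232277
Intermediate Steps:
F(x, n) = 1/(4 + x)
V = 4 (V = 12 - 3*(2 + 2/(4 - 1)) = 12 - 3*(2 + 2/3) = 12 - 3*8/3 = 12 - 8 = 4)
v(X, D) = 376
(239440 + t) + v(V, -368) = (239440 - 7539) + 376 = 231901 + 376 = 232277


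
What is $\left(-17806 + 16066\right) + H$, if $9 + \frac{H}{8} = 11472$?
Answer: $89964$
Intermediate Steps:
$H = 91704$ ($H = -72 + 8 \cdot 11472 = -72 + 91776 = 91704$)
$\left(-17806 + 16066\right) + H = \left(-17806 + 16066\right) + 91704 = -1740 + 91704 = 89964$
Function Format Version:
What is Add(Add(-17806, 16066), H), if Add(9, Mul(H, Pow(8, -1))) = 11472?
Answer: 89964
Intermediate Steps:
H = 91704 (H = Add(-72, Mul(8, 11472)) = Add(-72, 91776) = 91704)
Add(Add(-17806, 16066), H) = Add(Add(-17806, 16066), 91704) = Add(-1740, 91704) = 89964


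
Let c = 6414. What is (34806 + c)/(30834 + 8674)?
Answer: 10305/9877 ≈ 1.0433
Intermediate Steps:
(34806 + c)/(30834 + 8674) = (34806 + 6414)/(30834 + 8674) = 41220/39508 = 41220*(1/39508) = 10305/9877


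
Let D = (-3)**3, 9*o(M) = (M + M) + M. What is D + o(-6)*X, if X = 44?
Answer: -115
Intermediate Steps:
o(M) = M/3 (o(M) = ((M + M) + M)/9 = (2*M + M)/9 = (3*M)/9 = M/3)
D = -27
D + o(-6)*X = -27 + ((1/3)*(-6))*44 = -27 - 2*44 = -27 - 88 = -115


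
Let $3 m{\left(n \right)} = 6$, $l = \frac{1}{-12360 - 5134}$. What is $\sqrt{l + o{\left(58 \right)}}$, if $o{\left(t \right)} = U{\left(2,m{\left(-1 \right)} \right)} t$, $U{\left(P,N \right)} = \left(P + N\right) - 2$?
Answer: $\frac{\sqrt{35500626682}}{17494} \approx 10.77$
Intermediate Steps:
$l = - \frac{1}{17494}$ ($l = \frac{1}{-17494} = - \frac{1}{17494} \approx -5.7162 \cdot 10^{-5}$)
$m{\left(n \right)} = 2$ ($m{\left(n \right)} = \frac{1}{3} \cdot 6 = 2$)
$U{\left(P,N \right)} = -2 + N + P$ ($U{\left(P,N \right)} = \left(N + P\right) - 2 = -2 + N + P$)
$o{\left(t \right)} = 2 t$ ($o{\left(t \right)} = \left(-2 + 2 + 2\right) t = 2 t$)
$\sqrt{l + o{\left(58 \right)}} = \sqrt{- \frac{1}{17494} + 2 \cdot 58} = \sqrt{- \frac{1}{17494} + 116} = \sqrt{\frac{2029303}{17494}} = \frac{\sqrt{35500626682}}{17494}$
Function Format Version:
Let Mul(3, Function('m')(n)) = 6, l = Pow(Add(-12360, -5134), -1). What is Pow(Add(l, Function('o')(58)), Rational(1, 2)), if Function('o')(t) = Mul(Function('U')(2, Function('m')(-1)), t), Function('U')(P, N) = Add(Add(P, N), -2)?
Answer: Mul(Rational(1, 17494), Pow(35500626682, Rational(1, 2))) ≈ 10.770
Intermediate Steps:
l = Rational(-1, 17494) (l = Pow(-17494, -1) = Rational(-1, 17494) ≈ -5.7162e-5)
Function('m')(n) = 2 (Function('m')(n) = Mul(Rational(1, 3), 6) = 2)
Function('U')(P, N) = Add(-2, N, P) (Function('U')(P, N) = Add(Add(N, P), -2) = Add(-2, N, P))
Function('o')(t) = Mul(2, t) (Function('o')(t) = Mul(Add(-2, 2, 2), t) = Mul(2, t))
Pow(Add(l, Function('o')(58)), Rational(1, 2)) = Pow(Add(Rational(-1, 17494), Mul(2, 58)), Rational(1, 2)) = Pow(Add(Rational(-1, 17494), 116), Rational(1, 2)) = Pow(Rational(2029303, 17494), Rational(1, 2)) = Mul(Rational(1, 17494), Pow(35500626682, Rational(1, 2)))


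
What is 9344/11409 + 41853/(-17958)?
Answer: -103233775/68294274 ≈ -1.5116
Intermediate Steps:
9344/11409 + 41853/(-17958) = 9344*(1/11409) + 41853*(-1/17958) = 9344/11409 - 13951/5986 = -103233775/68294274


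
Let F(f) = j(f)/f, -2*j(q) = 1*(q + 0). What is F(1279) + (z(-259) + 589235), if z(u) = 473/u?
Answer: 305222525/518 ≈ 5.8923e+5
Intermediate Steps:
j(q) = -q/2 (j(q) = -(q + 0)/2 = -q/2)
F(f) = -½ (F(f) = (-f/2)/f = -½)
F(1279) + (z(-259) + 589235) = -½ + (473/(-259) + 589235) = -½ + (473*(-1/259) + 589235) = -½ + (-473/259 + 589235) = -½ + 152611392/259 = 305222525/518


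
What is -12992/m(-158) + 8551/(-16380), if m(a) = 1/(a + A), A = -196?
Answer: 75334363289/16380 ≈ 4.5992e+6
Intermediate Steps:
m(a) = 1/(-196 + a) (m(a) = 1/(a - 196) = 1/(-196 + a))
-12992/m(-158) + 8551/(-16380) = -12992/(1/(-196 - 158)) + 8551/(-16380) = -12992/(1/(-354)) + 8551*(-1/16380) = -12992/(-1/354) - 8551/16380 = -12992*(-354) - 8551/16380 = 4599168 - 8551/16380 = 75334363289/16380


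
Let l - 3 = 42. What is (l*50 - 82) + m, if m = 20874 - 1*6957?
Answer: 16085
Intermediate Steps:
l = 45 (l = 3 + 42 = 45)
m = 13917 (m = 20874 - 6957 = 13917)
(l*50 - 82) + m = (45*50 - 82) + 13917 = (2250 - 82) + 13917 = 2168 + 13917 = 16085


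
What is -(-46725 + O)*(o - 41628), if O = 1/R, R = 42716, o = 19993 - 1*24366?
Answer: -91813630459099/42716 ≈ -2.1494e+9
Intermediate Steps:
o = -4373 (o = 19993 - 24366 = -4373)
O = 1/42716 ≈ 2.3410e-5
-(-46725 + O)*(o - 41628) = -(-46725 + 1/42716)*(-4373 - 41628) = -(-1995905099)*(-46001)/42716 = -1*91813630459099/42716 = -91813630459099/42716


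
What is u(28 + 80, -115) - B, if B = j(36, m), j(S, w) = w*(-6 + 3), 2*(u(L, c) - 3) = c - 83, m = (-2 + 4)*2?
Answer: -84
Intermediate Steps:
m = 4 (m = 2*2 = 4)
u(L, c) = -77/2 + c/2 (u(L, c) = 3 + (c - 83)/2 = 3 + (-83 + c)/2 = 3 + (-83/2 + c/2) = -77/2 + c/2)
j(S, w) = -3*w (j(S, w) = w*(-3) = -3*w)
B = -12 (B = -3*4 = -12)
u(28 + 80, -115) - B = (-77/2 + (½)*(-115)) - 1*(-12) = (-77/2 - 115/2) + 12 = -96 + 12 = -84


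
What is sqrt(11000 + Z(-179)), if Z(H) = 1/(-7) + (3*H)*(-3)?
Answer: 2*sqrt(154483)/7 ≈ 112.30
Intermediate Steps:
Z(H) = -1/7 - 9*H
sqrt(11000 + Z(-179)) = sqrt(11000 + (-1/7 - 9*(-179))) = sqrt(11000 + (-1/7 + 1611)) = sqrt(11000 + 11276/7) = sqrt(88276/7) = 2*sqrt(154483)/7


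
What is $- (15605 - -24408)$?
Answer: $-40013$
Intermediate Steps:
$- (15605 - -24408) = - (15605 + 24408) = \left(-1\right) 40013 = -40013$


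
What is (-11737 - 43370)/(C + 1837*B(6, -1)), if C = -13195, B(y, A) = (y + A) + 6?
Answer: -55107/7012 ≈ -7.8590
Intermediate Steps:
B(y, A) = 6 + A + y (B(y, A) = (A + y) + 6 = 6 + A + y)
(-11737 - 43370)/(C + 1837*B(6, -1)) = (-11737 - 43370)/(-13195 + 1837*(6 - 1 + 6)) = -55107/(-13195 + 1837*11) = -55107/(-13195 + 20207) = -55107/7012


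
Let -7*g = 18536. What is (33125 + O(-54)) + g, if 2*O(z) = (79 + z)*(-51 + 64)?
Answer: 61279/2 ≈ 30640.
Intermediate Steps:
g = -2648 (g = -⅐*18536 = -2648)
O(z) = 1027/2 + 13*z/2 (O(z) = ((79 + z)*(-51 + 64))/2 = ((79 + z)*13)/2 = (1027 + 13*z)/2 = 1027/2 + 13*z/2)
(33125 + O(-54)) + g = (33125 + (1027/2 + (13/2)*(-54))) - 2648 = (33125 + (1027/2 - 351)) - 2648 = (33125 + 325/2) - 2648 = 66575/2 - 2648 = 61279/2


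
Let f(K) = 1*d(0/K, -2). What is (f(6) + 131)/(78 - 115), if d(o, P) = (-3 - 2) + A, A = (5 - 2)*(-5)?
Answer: -3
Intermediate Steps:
A = -15 (A = 3*(-5) = -15)
d(o, P) = -20 (d(o, P) = (-3 - 2) - 15 = -5 - 15 = -20)
f(K) = -20 (f(K) = 1*(-20) = -20)
(f(6) + 131)/(78 - 115) = (-20 + 131)/(78 - 115) = 111/(-37) = 111*(-1/37) = -3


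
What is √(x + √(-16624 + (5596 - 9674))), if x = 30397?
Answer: √(30397 + I*√20702) ≈ 174.35 + 0.4126*I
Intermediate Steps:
√(x + √(-16624 + (5596 - 9674))) = √(30397 + √(-16624 + (5596 - 9674))) = √(30397 + √(-16624 - 4078)) = √(30397 + √(-20702)) = √(30397 + I*√20702)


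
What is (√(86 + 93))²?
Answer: 179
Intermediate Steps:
(√(86 + 93))² = (√179)² = 179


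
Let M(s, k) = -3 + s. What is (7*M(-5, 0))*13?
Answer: -728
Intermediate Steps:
(7*M(-5, 0))*13 = (7*(-3 - 5))*13 = (7*(-8))*13 = -56*13 = -728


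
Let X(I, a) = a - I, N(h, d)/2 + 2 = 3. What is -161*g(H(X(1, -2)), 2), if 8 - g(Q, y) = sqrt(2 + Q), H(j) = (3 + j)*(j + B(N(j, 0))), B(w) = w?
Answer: -1288 + 161*sqrt(2) ≈ -1060.3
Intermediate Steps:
N(h, d) = 2 (N(h, d) = -4 + 2*3 = -4 + 6 = 2)
H(j) = (2 + j)*(3 + j) (H(j) = (3 + j)*(j + 2) = (3 + j)*(2 + j) = (2 + j)*(3 + j))
g(Q, y) = 8 - sqrt(2 + Q)
-161*g(H(X(1, -2)), 2) = -161*(8 - sqrt(2 + (6 + (-2 - 1*1)**2 + 5*(-2 - 1*1)))) = -161*(8 - sqrt(2 + (6 + (-2 - 1)**2 + 5*(-2 - 1)))) = -161*(8 - sqrt(2 + (6 + (-3)**2 + 5*(-3)))) = -161*(8 - sqrt(2 + (6 + 9 - 15))) = -161*(8 - sqrt(2 + 0)) = -161*(8 - sqrt(2)) = -1288 + 161*sqrt(2)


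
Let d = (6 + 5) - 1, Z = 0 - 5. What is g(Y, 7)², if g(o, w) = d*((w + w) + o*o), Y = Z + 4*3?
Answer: 396900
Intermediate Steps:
Z = -5
d = 10 (d = 11 - 1 = 10)
Y = 7 (Y = -5 + 4*3 = -5 + 12 = 7)
g(o, w) = 10*o² + 20*w (g(o, w) = 10*((w + w) + o*o) = 10*(2*w + o²) = 10*(o² + 2*w) = 10*o² + 20*w)
g(Y, 7)² = (10*7² + 20*7)² = (10*49 + 140)² = (490 + 140)² = 630² = 396900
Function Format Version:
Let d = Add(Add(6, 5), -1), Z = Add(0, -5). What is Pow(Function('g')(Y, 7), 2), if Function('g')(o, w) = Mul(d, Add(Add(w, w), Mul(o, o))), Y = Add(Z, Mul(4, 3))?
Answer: 396900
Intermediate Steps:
Z = -5
d = 10 (d = Add(11, -1) = 10)
Y = 7 (Y = Add(-5, Mul(4, 3)) = Add(-5, 12) = 7)
Function('g')(o, w) = Add(Mul(10, Pow(o, 2)), Mul(20, w)) (Function('g')(o, w) = Mul(10, Add(Add(w, w), Mul(o, o))) = Mul(10, Add(Mul(2, w), Pow(o, 2))) = Mul(10, Add(Pow(o, 2), Mul(2, w))) = Add(Mul(10, Pow(o, 2)), Mul(20, w)))
Pow(Function('g')(Y, 7), 2) = Pow(Add(Mul(10, Pow(7, 2)), Mul(20, 7)), 2) = Pow(Add(Mul(10, 49), 140), 2) = Pow(Add(490, 140), 2) = Pow(630, 2) = 396900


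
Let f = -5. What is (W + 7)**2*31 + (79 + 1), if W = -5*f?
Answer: 31824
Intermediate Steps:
W = 25 (W = -5*(-5) = 25)
(W + 7)**2*31 + (79 + 1) = (25 + 7)**2*31 + (79 + 1) = 32**2*31 + 80 = 1024*31 + 80 = 31744 + 80 = 31824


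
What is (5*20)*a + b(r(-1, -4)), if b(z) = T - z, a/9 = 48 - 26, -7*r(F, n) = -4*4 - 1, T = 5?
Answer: 138618/7 ≈ 19803.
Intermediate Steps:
r(F, n) = 17/7 (r(F, n) = -(-4*4 - 1)/7 = -(-16 - 1)/7 = -⅐*(-17) = 17/7)
a = 198 (a = 9*(48 - 26) = 9*22 = 198)
b(z) = 5 - z
(5*20)*a + b(r(-1, -4)) = (5*20)*198 + (5 - 1*17/7) = 100*198 + (5 - 17/7) = 19800 + 18/7 = 138618/7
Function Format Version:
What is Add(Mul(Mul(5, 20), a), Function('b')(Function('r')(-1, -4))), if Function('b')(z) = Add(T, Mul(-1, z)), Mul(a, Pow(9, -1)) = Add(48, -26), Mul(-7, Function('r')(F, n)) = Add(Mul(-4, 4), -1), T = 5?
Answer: Rational(138618, 7) ≈ 19803.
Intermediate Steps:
Function('r')(F, n) = Rational(17, 7) (Function('r')(F, n) = Mul(Rational(-1, 7), Add(Mul(-4, 4), -1)) = Mul(Rational(-1, 7), Add(-16, -1)) = Mul(Rational(-1, 7), -17) = Rational(17, 7))
a = 198 (a = Mul(9, Add(48, -26)) = Mul(9, 22) = 198)
Function('b')(z) = Add(5, Mul(-1, z))
Add(Mul(Mul(5, 20), a), Function('b')(Function('r')(-1, -4))) = Add(Mul(Mul(5, 20), 198), Add(5, Mul(-1, Rational(17, 7)))) = Add(Mul(100, 198), Add(5, Rational(-17, 7))) = Add(19800, Rational(18, 7)) = Rational(138618, 7)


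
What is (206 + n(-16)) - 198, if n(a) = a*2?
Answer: -24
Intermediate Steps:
n(a) = 2*a
(206 + n(-16)) - 198 = (206 + 2*(-16)) - 198 = (206 - 32) - 198 = 174 - 198 = -24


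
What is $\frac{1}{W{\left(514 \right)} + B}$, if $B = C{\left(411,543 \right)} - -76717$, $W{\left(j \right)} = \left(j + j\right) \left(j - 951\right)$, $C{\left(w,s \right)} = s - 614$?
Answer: $- \frac{1}{372590} \approx -2.6839 \cdot 10^{-6}$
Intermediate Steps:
$C{\left(w,s \right)} = -614 + s$
$W{\left(j \right)} = 2 j \left(-951 + j\right)$
$B = 76646$ ($B = \left(-614 + 543\right) - -76717 = -71 + 76717 = 76646$)
$\frac{1}{W{\left(514 \right)} + B} = \frac{1}{2 \cdot 514 \left(-951 + 514\right) + 76646} = \frac{1}{2 \cdot 514 \left(-437\right) + 76646} = \frac{1}{-449236 + 76646} = \frac{1}{-372590} = - \frac{1}{372590}$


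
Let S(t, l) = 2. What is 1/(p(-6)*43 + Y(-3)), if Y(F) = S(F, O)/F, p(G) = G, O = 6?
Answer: -3/776 ≈ -0.0038660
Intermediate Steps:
Y(F) = 2/F
1/(p(-6)*43 + Y(-3)) = 1/(-6*43 + 2/(-3)) = 1/(-258 + 2*(-⅓)) = 1/(-258 - ⅔) = 1/(-776/3) = -3/776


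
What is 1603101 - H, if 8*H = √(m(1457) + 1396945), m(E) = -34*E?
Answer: 1603101 - √1347407/8 ≈ 1.6030e+6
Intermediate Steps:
H = √1347407/8 (H = √(-34*1457 + 1396945)/8 = √(-49538 + 1396945)/8 = √1347407/8 ≈ 145.10)
1603101 - H = 1603101 - √1347407/8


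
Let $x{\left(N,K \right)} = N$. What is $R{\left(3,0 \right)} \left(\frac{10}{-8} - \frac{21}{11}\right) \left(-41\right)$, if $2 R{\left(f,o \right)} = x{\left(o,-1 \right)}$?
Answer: $0$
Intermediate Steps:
$R{\left(f,o \right)} = \frac{o}{2}$
$R{\left(3,0 \right)} \left(\frac{10}{-8} - \frac{21}{11}\right) \left(-41\right) = \frac{1}{2} \cdot 0 \left(\frac{10}{-8} - \frac{21}{11}\right) \left(-41\right) = 0 \left(10 \left(- \frac{1}{8}\right) - \frac{21}{11}\right) \left(-41\right) = 0 \left(- \frac{5}{4} - \frac{21}{11}\right) \left(-41\right) = 0 \left(- \frac{139}{44}\right) \left(-41\right) = 0 \left(-41\right) = 0$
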